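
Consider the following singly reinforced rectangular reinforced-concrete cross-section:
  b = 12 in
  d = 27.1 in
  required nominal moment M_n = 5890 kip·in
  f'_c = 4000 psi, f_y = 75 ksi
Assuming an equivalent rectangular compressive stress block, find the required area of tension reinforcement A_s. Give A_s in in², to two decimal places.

A_s ≈ 3.26 in²

From M_n = 0.85 f'_c a b (d − a/2):
a = d − √(d² − 2M_n/(0.85 f'_c b)) = 27.1 − √(27.1² − 2 × 5890/(0.85 × 4 × 12)) = 5.989 in.
A_s = 0.85 f'_c a b / f_y = 0.85 × 4 × 5.989 × 12 / 75 = 3.258 in².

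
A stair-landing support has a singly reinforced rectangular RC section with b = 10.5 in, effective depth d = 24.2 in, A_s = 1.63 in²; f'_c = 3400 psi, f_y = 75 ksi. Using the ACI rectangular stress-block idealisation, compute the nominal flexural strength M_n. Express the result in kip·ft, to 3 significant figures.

M_n ≈ 226 kip·ft

T = A_s f_y = 1.63 × 75 = 122.25 kips.
a = T/(0.85 f'_c b) = 122.25/(0.85 × 3.4 × 10.5) = 4.029 in.
M_n = T(d − a/2) = 122.25 × (24.2 − 2.0145) = 2712.2 kip·in = 2712.2/12 = 226.02 kip·ft.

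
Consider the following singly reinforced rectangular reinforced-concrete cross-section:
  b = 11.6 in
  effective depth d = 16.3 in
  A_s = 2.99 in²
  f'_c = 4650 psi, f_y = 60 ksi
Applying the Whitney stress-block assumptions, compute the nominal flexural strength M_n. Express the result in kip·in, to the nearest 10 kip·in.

T = A_s f_y = 2.99 × 60 = 179.4 kips.
a = T/(0.85 f'_c b) = 179.4/(0.85 × 4.65 × 11.6) = 3.913 in.
M_n = T(d − a/2) = 179.4 × (16.3 − 1.9565) = 2573.2 kip·in.

M_n ≈ 2570 kip·in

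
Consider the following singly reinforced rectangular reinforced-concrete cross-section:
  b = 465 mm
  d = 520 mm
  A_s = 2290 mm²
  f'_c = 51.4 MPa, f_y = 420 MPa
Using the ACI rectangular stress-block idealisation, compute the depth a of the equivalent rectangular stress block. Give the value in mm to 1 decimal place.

a ≈ 47.3 mm

T = A_s f_y = 2290 × 420 = 961800 N = 961.8 kN.
Setting C = 0.85 f'_c a b equal to T: a = 961800/(0.85 × 51.4 × 465) = 47.3 mm.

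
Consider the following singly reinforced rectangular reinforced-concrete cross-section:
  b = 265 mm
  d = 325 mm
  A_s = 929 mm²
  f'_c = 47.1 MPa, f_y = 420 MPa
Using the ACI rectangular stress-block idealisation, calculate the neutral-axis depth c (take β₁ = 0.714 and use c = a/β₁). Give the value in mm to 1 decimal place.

T = A_s f_y = 929 × 420 = 390180 N = 390.18 kN.
Setting C = 0.85 f'_c a b equal to T: a = 390180/(0.85 × 47.1 × 265) = 36.777 mm.
With β₁ = 0.714, c = a/β₁ = 36.777/0.714 = 51.5 mm.

c ≈ 51.5 mm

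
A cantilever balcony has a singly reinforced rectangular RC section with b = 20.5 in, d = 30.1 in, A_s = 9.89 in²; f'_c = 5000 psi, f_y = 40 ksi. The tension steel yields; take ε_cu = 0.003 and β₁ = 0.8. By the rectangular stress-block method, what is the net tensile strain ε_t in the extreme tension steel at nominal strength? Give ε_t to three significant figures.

ε_t ≈ 0.0129

a = A_s f_y/(0.85 f'_c b) = 4.541 in.
β₁ = 0.8, so c = a/β₁ = 4.541/0.8 = 5.676 in.
From the linear strain diagram with ε_cu = 0.003: ε_t = 0.003 (d − c)/c = 0.003 × (30.1 − 5.676)/5.676 = 0.0129.
Since ε_t ≥ 0.005, the section is tension-controlled.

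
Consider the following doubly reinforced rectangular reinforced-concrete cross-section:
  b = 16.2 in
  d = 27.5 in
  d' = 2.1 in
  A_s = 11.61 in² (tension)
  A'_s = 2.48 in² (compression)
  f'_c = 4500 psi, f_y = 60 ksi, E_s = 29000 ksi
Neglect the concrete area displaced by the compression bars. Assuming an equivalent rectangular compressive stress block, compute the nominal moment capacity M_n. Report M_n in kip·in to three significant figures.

Assume both steels yield.
a = (A_s − A'_s) f_y/(0.85 f'_c b) = (11.61 − 2.48) × 60/(0.85 × 4.5 × 16.2) = 8.840 in.
c = a/β₁ = 8.840/0.825 = 10.715 in; ε'_s = 0.003(c − d')/c = 0.0024 ≥ ε_y = 0.0021, so the compression steel yields.
M_n = (A_s − A'_s) f_y (d − a/2) + A'_s f_y (d − d') = 547.8 × (27.5 − 4.42) + 148.8 × (27.5 − 2.1) = 12643.2 + 3779.5 = 16422.7 kip·in.

M_n ≈ 16400 kip·in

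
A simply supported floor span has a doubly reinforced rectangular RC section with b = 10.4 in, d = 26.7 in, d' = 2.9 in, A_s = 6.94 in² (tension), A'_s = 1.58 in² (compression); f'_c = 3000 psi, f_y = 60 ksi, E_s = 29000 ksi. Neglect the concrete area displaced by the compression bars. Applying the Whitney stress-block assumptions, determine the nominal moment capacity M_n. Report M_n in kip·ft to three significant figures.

M_n ≈ 741 kip·ft

Assume both steels yield.
a = (A_s − A'_s) f_y/(0.85 f'_c b) = (6.94 − 1.58) × 60/(0.85 × 3 × 10.4) = 12.127 in.
c = a/β₁ = 12.127/0.85 = 14.267 in; ε'_s = 0.003(c − d')/c = 0.0024 ≥ ε_y = 0.0021, so the compression steel yields.
M_n = (A_s − A'_s) f_y (d − a/2) + A'_s f_y (d − d') = 321.6 × (26.7 − 6.0635) + 94.8 × (26.7 − 2.9) = 6636.7 + 2256.2 = 8892.9 kip·in = 8892.9/12 = 741.08 kip·ft.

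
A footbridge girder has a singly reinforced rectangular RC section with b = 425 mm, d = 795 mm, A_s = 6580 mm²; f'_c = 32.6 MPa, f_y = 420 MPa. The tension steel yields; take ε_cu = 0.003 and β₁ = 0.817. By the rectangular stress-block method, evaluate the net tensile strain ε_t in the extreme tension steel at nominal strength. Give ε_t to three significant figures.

ε_t ≈ 0.00530

a = A_s f_y/(0.85 f'_c b) = 234.67 mm.
β₁ = 0.817, so c = a/β₁ = 234.67/0.817 = 287.23 mm.
From the linear strain diagram with ε_cu = 0.003: ε_t = 0.003 (d − c)/c = 0.003 × (795 − 287.23)/287.23 = 0.00530.
Since ε_t ≥ 0.005, the section is tension-controlled.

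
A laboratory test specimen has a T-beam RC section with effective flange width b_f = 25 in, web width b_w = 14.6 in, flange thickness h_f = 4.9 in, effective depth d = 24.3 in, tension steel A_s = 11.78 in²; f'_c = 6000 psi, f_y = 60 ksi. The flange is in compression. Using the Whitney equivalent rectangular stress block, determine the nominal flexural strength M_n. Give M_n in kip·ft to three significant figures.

M_n ≈ 1270 kip·ft

Tension: T = A_s f_y = 11.78 × 60 = 706.8 kips.
Try a within the flange: a = T/(0.85 f'_c b_f) = 706.8/(0.85 × 6 × 25) = 5.544 in.
a = 5.544 > h_f = 4.9 in: the block extends into the web. Split into flange-overhang and web parts.
C_f = 0.85 f'_c (b_f − b_w) h_f = 0.85 × 6 × (25 − 14.6) × 4.9 = 259.9 kips.
Remaining web compression depth: a_w = (T − C_f)/(0.85 f'_c b_w) = (706.8 − 259.9)/(0.85 × 6 × 14.6) = 6.002 in.
M_n = C_f(d − h_f/2) + (T − C_f)(d − a_w/2) = 259.9 × (24.3 − 2.45) + 446.9 × (24.3 − 3.001) = 5678.8 + 9518.5 = 15197.3 kip·in.
M_n = 15197.3/12 = 1266.44 kip·ft.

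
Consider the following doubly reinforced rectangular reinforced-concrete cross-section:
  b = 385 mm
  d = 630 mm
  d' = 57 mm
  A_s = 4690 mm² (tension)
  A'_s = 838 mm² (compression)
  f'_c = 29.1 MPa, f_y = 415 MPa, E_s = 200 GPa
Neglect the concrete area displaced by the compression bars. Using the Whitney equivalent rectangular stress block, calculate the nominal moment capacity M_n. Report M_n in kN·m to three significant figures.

Assume both tension and compression steel yield.
Net tension couple steel: A_s − A'_s = 3852 mm².
a = (A_s − A'_s) f_y / (0.85 f'_c b) = 1598580/(0.85 × 29.1 × 385) = 167.87 mm.
c = a/β₁ = 167.87/0.842 = 199.37 mm; ε'_s = 0.003(c − d')/c = 0.0021 ≥ f_y/E_s = 0.0021, so compression steel does yield.
M_n = (A_s − A'_s) f_y (d − a/2) + A'_s f_y (d − d') = [1598580 × (630 − 83.935) + 347770 × (630 − 57)] × 10⁻⁶ = 872.93 + 199.27 = 1072.20 kN·m.

M_n ≈ 1070 kN·m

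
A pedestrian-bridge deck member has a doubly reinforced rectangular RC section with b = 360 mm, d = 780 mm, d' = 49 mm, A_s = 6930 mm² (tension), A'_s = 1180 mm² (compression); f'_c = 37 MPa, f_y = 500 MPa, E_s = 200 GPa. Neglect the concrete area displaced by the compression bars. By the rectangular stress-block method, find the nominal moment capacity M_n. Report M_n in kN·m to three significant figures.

M_n ≈ 2310 kN·m

Assume both tension and compression steel yield.
Net tension couple steel: A_s − A'_s = 5750 mm².
a = (A_s − A'_s) f_y / (0.85 f'_c b) = 2875000/(0.85 × 37 × 360) = 253.93 mm.
c = a/β₁ = 253.93/0.786 = 323.07 mm; ε'_s = 0.003(c − d')/c = 0.0025 ≥ f_y/E_s = 0.0025, so compression steel does yield.
M_n = (A_s − A'_s) f_y (d − a/2) + A'_s f_y (d − d') = [2875000 × (780 − 126.965) + 590000 × (780 − 49)] × 10⁻⁶ = 1877.48 + 431.29 = 2308.77 kN·m.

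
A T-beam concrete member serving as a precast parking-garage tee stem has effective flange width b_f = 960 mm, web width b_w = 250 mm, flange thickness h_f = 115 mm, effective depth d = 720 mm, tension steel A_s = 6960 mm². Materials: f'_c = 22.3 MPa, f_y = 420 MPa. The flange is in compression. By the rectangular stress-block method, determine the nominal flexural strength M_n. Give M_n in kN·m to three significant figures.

M_n ≈ 1820 kN·m

Tension: T = A_s f_y = 6960 × 420 = 2923200 N.
Try a within the flange: a = T/(0.85 f'_c b_f) = 2923200/(0.85 × 22.3 × 960) = 160.64 mm.
a = 160.64 > h_f = 115 mm: the block extends into the web. Split into flange-overhang and web parts.
C_f = 0.85 f'_c (b_f − b_w) h_f = 0.85 × 22.3 × (960 − 250) × 115 = 1547676 N.
Remaining web compression depth: a_w = (T − C_f)/(0.85 f'_c b_w) = (2923200 − 1547676)/(0.85 × 22.3 × 250) = 290.27 mm.
M_n = C_f(d − h_f/2) + (T − C_f)(d − a_w/2) = 1547676 × (720 − 57.5) + 1375524 × (720 − 145.135) = 1025.34 + 790.74 = 1816.08 × 10⁶ N·mm.
M_n = 1816.08 kN·m.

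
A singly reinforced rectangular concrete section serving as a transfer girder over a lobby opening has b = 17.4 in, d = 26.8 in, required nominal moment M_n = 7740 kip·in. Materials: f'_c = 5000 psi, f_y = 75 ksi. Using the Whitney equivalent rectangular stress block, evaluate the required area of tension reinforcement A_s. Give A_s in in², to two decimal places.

From M_n = 0.85 f'_c a b (d − a/2):
a = d − √(d² − 2M_n/(0.85 f'_c b)) = 26.8 − √(26.8² − 2 × 7740/(0.85 × 5 × 17.4)) = 4.241 in.
A_s = 0.85 f'_c a b / f_y = 0.85 × 5 × 4.241 × 17.4 / 75 = 4.182 in².

A_s ≈ 4.18 in²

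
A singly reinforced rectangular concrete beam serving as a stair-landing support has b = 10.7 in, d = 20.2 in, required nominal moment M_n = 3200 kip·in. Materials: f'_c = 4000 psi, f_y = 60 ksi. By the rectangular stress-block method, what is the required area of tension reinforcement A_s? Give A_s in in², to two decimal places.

A_s ≈ 3.01 in²

From M_n = 0.85 f'_c a b (d − a/2):
a = d − √(d² − 2M_n/(0.85 f'_c b)) = 20.2 − √(20.2² − 2 × 3200/(0.85 × 4 × 10.7)) = 4.965 in.
A_s = 0.85 f'_c a b / f_y = 0.85 × 4 × 4.965 × 10.7 / 60 = 3.010 in².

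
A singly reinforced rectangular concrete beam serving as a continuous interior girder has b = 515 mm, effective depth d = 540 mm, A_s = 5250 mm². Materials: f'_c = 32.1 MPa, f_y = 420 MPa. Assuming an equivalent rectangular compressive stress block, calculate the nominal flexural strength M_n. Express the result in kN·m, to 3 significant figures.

M_n ≈ 1020 kN·m

T = A_s f_y = 5250 × 420 = 2205000 N = 2205 kN.
From C = T: a = T/(0.85 f'_c b) = 2205000/(0.85 × 32.1 × 515) = 156.92 mm.
M_n = T(d − a/2) = 2205 kN × (540 − 78.46) mm = 1017.70 kN·m.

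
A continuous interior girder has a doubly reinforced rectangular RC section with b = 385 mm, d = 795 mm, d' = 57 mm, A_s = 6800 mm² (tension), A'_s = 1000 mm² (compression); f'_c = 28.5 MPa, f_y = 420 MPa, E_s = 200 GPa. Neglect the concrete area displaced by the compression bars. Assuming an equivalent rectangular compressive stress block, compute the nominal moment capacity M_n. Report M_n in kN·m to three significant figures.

Assume both tension and compression steel yield.
Net tension couple steel: A_s − A'_s = 5800 mm².
a = (A_s − A'_s) f_y / (0.85 f'_c b) = 2436000/(0.85 × 28.5 × 385) = 261.19 mm.
c = a/β₁ = 261.19/0.846 = 308.74 mm; ε'_s = 0.003(c − d')/c = 0.0024 ≥ f_y/E_s = 0.0021, so compression steel does yield.
M_n = (A_s − A'_s) f_y (d − a/2) + A'_s f_y (d − d') = [2436000 × (795 − 130.595) + 420000 × (795 − 57)] × 10⁻⁶ = 1618.49 + 309.96 = 1928.45 kN·m.

M_n ≈ 1930 kN·m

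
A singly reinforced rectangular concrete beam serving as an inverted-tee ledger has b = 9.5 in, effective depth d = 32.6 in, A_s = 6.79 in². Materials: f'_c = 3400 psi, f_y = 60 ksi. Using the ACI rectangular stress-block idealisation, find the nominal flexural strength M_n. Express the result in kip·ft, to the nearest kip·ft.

M_n ≈ 855 kip·ft

T = A_s f_y = 6.79 × 60 = 407.4 kips.
a = T/(0.85 f'_c b) = 407.4/(0.85 × 3.4 × 9.5) = 14.839 in.
M_n = T(d − a/2) = 407.4 × (32.6 − 7.4195) = 10258.5 kip·in = 10258.5/12 = 854.88 kip·ft.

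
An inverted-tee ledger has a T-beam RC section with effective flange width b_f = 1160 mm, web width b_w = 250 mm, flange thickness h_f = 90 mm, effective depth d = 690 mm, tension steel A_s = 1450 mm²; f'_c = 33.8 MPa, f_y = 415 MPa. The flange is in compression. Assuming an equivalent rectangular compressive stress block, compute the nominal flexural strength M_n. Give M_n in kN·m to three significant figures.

Tension: T = A_s f_y = 1450 × 415 = 601750 N.
Try a within the flange: a = T/(0.85 f'_c b_f) = 601750/(0.85 × 33.8 × 1160) = 18.06 mm.
Since a = 18.06 ≤ h_f = 90 mm, the stress block lies entirely in the flange; analyse as a rectangular beam of width b_f.
M_n = T(d − a/2) = 601750 × (690 − 9.03) = 409.77 × 10⁶ N·mm.
M_n = 409.77 kN·m.

M_n ≈ 410 kN·m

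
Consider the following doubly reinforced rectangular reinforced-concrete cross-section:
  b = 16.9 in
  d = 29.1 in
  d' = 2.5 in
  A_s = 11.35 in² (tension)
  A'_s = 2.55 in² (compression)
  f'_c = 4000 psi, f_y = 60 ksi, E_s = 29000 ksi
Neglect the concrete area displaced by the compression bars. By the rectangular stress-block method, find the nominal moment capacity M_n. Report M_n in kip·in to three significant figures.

Assume both steels yield.
a = (A_s − A'_s) f_y/(0.85 f'_c b) = (11.35 − 2.55) × 60/(0.85 × 4 × 16.9) = 9.189 in.
c = a/β₁ = 9.189/0.85 = 10.811 in; ε'_s = 0.003(c − d')/c = 0.0023 ≥ ε_y = 0.0021, so the compression steel yields.
M_n = (A_s − A'_s) f_y (d − a/2) + A'_s f_y (d − d') = 528 × (29.1 − 4.5945) + 153 × (29.1 − 2.5) = 12938.9 + 4069.8 = 17008.7 kip·in.

M_n ≈ 17000 kip·in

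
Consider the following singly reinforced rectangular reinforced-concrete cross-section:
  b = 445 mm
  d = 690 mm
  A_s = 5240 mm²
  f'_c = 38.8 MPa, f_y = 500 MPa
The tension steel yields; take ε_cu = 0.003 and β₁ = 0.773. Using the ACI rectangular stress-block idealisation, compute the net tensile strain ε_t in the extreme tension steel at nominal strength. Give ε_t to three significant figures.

ε_t ≈ 0.00596

a = A_s f_y/(0.85 f'_c b) = 178.52 mm.
β₁ = 0.773, so c = a/β₁ = 178.52/0.773 = 230.94 mm.
From the linear strain diagram with ε_cu = 0.003: ε_t = 0.003 (d − c)/c = 0.003 × (690 − 230.94)/230.94 = 0.00596.
Since ε_t ≥ 0.005, the section is tension-controlled.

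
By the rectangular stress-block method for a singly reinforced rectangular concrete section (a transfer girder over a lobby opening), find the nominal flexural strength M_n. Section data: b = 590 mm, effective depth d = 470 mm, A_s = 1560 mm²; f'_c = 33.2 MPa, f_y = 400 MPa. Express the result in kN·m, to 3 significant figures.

T = A_s f_y = 1560 × 400 = 624000 N = 624 kN.
From C = T: a = T/(0.85 f'_c b) = 624000/(0.85 × 33.2 × 590) = 37.48 mm.
M_n = T(d − a/2) = 624 kN × (470 − 18.74) mm = 281.59 kN·m.

M_n ≈ 282 kN·m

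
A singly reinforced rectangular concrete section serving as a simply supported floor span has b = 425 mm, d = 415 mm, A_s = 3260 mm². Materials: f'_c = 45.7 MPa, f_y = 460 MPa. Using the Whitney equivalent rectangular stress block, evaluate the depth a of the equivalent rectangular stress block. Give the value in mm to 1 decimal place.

T = A_s f_y = 3260 × 460 = 1499600 N = 1499.6 kN.
Setting C = 0.85 f'_c a b equal to T: a = 1499600/(0.85 × 45.7 × 425) = 90.8 mm.

a ≈ 90.8 mm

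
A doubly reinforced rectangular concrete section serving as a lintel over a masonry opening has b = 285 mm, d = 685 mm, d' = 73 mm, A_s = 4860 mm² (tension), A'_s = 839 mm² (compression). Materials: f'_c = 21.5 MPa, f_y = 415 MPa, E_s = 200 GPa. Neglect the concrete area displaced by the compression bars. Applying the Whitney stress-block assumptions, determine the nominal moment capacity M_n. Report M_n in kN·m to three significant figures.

Assume both tension and compression steel yield.
Net tension couple steel: A_s − A'_s = 4021 mm².
a = (A_s − A'_s) f_y / (0.85 f'_c b) = 1668715/(0.85 × 21.5 × 285) = 320.39 mm.
c = a/β₁ = 320.39/0.85 = 376.93 mm; ε'_s = 0.003(c − d')/c = 0.0024 ≥ f_y/E_s = 0.0021, so compression steel does yield.
M_n = (A_s − A'_s) f_y (d − a/2) + A'_s f_y (d − d') = [1668715 × (685 − 160.195) + 348185 × (685 − 73)] × 10⁻⁶ = 875.75 + 213.09 = 1088.84 kN·m.

M_n ≈ 1090 kN·m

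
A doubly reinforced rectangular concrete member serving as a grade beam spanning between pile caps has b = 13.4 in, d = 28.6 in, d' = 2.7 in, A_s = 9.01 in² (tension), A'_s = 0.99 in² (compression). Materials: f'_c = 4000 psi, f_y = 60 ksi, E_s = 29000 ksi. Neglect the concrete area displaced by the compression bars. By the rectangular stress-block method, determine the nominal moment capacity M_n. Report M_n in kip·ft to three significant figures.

M_n ≈ 1060 kip·ft

Assume both steels yield.
a = (A_s − A'_s) f_y/(0.85 f'_c b) = (9.01 − 0.99) × 60/(0.85 × 4 × 13.4) = 10.562 in.
c = a/β₁ = 10.562/0.85 = 12.426 in; ε'_s = 0.003(c − d')/c = 0.0023 ≥ ε_y = 0.0021, so the compression steel yields.
M_n = (A_s − A'_s) f_y (d − a/2) + A'_s f_y (d − d') = 481.2 × (28.6 − 5.281) + 59.4 × (28.6 − 2.7) = 11221.1 + 1538.5 = 12759.6 kip·in = 12759.6/12 = 1063.30 kip·ft.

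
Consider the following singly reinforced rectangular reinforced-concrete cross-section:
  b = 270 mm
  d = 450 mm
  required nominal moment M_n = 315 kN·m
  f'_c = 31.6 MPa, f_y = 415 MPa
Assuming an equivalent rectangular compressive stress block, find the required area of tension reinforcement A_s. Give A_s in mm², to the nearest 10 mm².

A_s ≈ 1920 mm²

With M_n = 0.85 f'_c a b (d − a/2), solve the quadratic for a:
a = d − √(d² − 2M_n/(0.85 f'_c b)) = 450 − √(450² − 2 × 315×10⁶/(0.85 × 31.6 × 270)) = 109.96 mm.
A_s = 0.85 f'_c a b / f_y = 0.85 × 31.6 × 109.96 × 270 / 415 = 1921.6 mm².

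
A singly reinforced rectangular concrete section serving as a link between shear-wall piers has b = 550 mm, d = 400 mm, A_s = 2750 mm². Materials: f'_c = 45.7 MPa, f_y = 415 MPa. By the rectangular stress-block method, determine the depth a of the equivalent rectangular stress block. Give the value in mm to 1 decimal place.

T = A_s f_y = 2750 × 415 = 1141250 N = 1141.25 kN.
Setting C = 0.85 f'_c a b equal to T: a = 1141250/(0.85 × 45.7 × 550) = 53.4 mm.

a ≈ 53.4 mm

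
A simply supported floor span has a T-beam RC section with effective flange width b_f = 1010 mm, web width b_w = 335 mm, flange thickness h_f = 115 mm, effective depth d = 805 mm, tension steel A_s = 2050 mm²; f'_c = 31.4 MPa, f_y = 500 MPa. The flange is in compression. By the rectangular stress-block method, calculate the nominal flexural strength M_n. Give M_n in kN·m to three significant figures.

M_n ≈ 806 kN·m

Tension: T = A_s f_y = 2050 × 500 = 1025000 N.
Try a within the flange: a = T/(0.85 f'_c b_f) = 1025000/(0.85 × 31.4 × 1010) = 38.02 mm.
Since a = 38.02 ≤ h_f = 115 mm, the stress block lies entirely in the flange; analyse as a rectangular beam of width b_f.
M_n = T(d − a/2) = 1025000 × (805 − 19.01) = 805.64 × 10⁶ N·mm.
M_n = 805.64 kN·m.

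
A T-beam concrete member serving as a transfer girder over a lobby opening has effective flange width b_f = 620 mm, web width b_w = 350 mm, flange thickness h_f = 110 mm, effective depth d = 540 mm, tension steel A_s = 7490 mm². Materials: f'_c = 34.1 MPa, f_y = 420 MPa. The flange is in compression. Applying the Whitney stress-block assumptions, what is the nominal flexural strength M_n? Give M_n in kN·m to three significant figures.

Tension: T = A_s f_y = 7490 × 420 = 3145800 N.
Try a within the flange: a = T/(0.85 f'_c b_f) = 3145800/(0.85 × 34.1 × 620) = 175.05 mm.
a = 175.05 > h_f = 110 mm: the block extends into the web. Split into flange-overhang and web parts.
C_f = 0.85 f'_c (b_f − b_w) h_f = 0.85 × 34.1 × (620 − 350) × 110 = 860855 N.
Remaining web compression depth: a_w = (T − C_f)/(0.85 f'_c b_w) = (3145800 − 860855)/(0.85 × 34.1 × 350) = 225.23 mm.
M_n = C_f(d − h_f/2) + (T − C_f)(d − a_w/2) = 860855 × (540 − 55) + 2284945 × (540 − 112.615) = 417.51 + 976.55 = 1394.06 × 10⁶ N·mm.
M_n = 1394.06 kN·m.

M_n ≈ 1390 kN·m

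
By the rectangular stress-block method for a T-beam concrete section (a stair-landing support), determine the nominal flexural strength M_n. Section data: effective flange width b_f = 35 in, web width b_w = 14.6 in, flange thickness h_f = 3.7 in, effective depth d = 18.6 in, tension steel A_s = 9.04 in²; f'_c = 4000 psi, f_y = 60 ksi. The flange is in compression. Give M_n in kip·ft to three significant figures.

Tension: T = A_s f_y = 9.04 × 60 = 542.4 kips.
Try a within the flange: a = T/(0.85 f'_c b_f) = 542.4/(0.85 × 4 × 35) = 4.558 in.
a = 4.558 > h_f = 3.7 in: the block extends into the web. Split into flange-overhang and web parts.
C_f = 0.85 f'_c (b_f − b_w) h_f = 0.85 × 4 × (35 − 14.6) × 3.7 = 256.6 kips.
Remaining web compression depth: a_w = (T − C_f)/(0.85 f'_c b_w) = (542.4 − 256.6)/(0.85 × 4 × 14.6) = 5.757 in.
M_n = C_f(d − h_f/2) + (T − C_f)(d − a_w/2) = 256.6 × (18.6 − 1.85) + 285.8 × (18.6 − 2.8785) = 4298.1 + 4493.2 = 8791.3 kip·in.
M_n = 8791.3/12 = 732.61 kip·ft.

M_n ≈ 733 kip·ft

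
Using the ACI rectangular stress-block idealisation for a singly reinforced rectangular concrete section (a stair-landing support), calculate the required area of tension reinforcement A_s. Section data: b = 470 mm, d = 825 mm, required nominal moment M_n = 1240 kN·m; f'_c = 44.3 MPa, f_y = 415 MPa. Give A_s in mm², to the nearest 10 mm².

A_s ≈ 3830 mm²

With M_n = 0.85 f'_c a b (d − a/2), solve the quadratic for a:
a = d − √(d² − 2M_n/(0.85 f'_c b)) = 825 − √(825² − 2 × 1240×10⁶/(0.85 × 44.3 × 470)) = 89.82 mm.
A_s = 0.85 f'_c a b / f_y = 0.85 × 44.3 × 89.82 × 470 / 415 = 3830.4 mm².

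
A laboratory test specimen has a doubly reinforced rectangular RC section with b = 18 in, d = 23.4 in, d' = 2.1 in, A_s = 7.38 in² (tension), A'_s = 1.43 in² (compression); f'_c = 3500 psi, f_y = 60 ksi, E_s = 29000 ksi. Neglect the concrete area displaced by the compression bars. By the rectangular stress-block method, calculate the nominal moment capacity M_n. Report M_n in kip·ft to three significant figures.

Assume both steels yield.
a = (A_s − A'_s) f_y/(0.85 f'_c b) = (7.38 − 1.43) × 60/(0.85 × 3.5 × 18) = 6.667 in.
c = a/β₁ = 6.667/0.85 = 7.844 in; ε'_s = 0.003(c − d')/c = 0.0022 ≥ ε_y = 0.0021, so the compression steel yields.
M_n = (A_s − A'_s) f_y (d − a/2) + A'_s f_y (d − d') = 357 × (23.4 − 3.3335) + 85.8 × (23.4 − 2.1) = 7163.7 + 1827.5 = 8991.2 kip·in = 8991.2/12 = 749.27 kip·ft.

M_n ≈ 749 kip·ft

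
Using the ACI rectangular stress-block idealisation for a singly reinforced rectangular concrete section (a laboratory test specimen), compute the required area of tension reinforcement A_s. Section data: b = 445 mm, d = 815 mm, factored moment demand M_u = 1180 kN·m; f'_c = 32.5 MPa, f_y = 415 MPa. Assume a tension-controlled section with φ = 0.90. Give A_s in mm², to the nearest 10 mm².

M_n = M_u/φ = 1180/0.90 = 1311.11 kN·m.
With M_n = 0.85 f'_c a b (d − a/2), solve the quadratic for a:
a = d − √(d² − 2M_n/(0.85 f'_c b)) = 815 − √(815² − 2 × 1311.11×10⁶/(0.85 × 32.5 × 445)) = 143.50 mm.
A_s = 0.85 f'_c a b / f_y = 0.85 × 32.5 × 143.50 × 445 / 415 = 4250.8 mm².

A_s ≈ 4250 mm²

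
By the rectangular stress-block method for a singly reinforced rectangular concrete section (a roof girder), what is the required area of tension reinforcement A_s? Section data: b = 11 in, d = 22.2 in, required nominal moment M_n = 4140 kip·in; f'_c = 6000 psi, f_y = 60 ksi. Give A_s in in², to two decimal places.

A_s ≈ 3.38 in²

From M_n = 0.85 f'_c a b (d − a/2):
a = d − √(d² − 2M_n/(0.85 f'_c b)) = 22.2 − √(22.2² − 2 × 4140/(0.85 × 6 × 11)) = 3.619 in.
A_s = 0.85 f'_c a b / f_y = 0.85 × 6 × 3.619 × 11 / 60 = 3.384 in².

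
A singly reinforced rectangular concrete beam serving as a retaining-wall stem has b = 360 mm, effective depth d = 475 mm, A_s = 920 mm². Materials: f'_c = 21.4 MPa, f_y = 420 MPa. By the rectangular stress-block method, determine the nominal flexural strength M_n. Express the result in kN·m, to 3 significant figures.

M_n ≈ 172 kN·m

T = A_s f_y = 920 × 420 = 386400 N = 386.4 kN.
From C = T: a = T/(0.85 f'_c b) = 386400/(0.85 × 21.4 × 360) = 59.01 mm.
M_n = T(d − a/2) = 386.4 kN × (475 − 29.505) mm = 172.14 kN·m.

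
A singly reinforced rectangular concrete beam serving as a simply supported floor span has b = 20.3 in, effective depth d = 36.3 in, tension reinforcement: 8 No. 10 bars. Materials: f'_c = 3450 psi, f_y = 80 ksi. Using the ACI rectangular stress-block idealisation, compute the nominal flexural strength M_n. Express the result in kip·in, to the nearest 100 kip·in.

M_n ≈ 24000 kip·in

A_s = 8 × 1.27 = 10.16 in².
T = A_s f_y = 10.16 × 80 = 812.8 kips.
a = T/(0.85 f'_c b) = 812.8/(0.85 × 3.45 × 20.3) = 13.654 in.
M_n = T(d − a/2) = 812.8 × (36.3 − 6.827) = 23955.7 kip·in.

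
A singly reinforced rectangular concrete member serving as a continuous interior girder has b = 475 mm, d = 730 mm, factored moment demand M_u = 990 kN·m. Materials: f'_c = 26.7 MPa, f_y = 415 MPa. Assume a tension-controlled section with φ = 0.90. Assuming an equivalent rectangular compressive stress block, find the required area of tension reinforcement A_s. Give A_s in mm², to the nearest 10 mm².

M_n = M_u/φ = 990/0.90 = 1100 kN·m.
With M_n = 0.85 f'_c a b (d − a/2), solve the quadratic for a:
a = d − √(d² − 2M_n/(0.85 f'_c b)) = 730 − √(730² − 2 × 1100×10⁶/(0.85 × 26.7 × 475)) = 156.57 mm.
A_s = 0.85 f'_c a b / f_y = 0.85 × 26.7 × 156.57 × 475 / 415 = 4067.1 mm².

A_s ≈ 4070 mm²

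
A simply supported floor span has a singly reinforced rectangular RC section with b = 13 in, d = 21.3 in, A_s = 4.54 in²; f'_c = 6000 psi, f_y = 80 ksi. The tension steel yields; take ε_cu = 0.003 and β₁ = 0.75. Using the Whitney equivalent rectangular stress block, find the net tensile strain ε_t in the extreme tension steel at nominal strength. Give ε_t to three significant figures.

ε_t ≈ 0.00575

a = A_s f_y/(0.85 f'_c b) = 5.478 in.
β₁ = 0.75, so c = a/β₁ = 5.478/0.75 = 7.304 in.
From the linear strain diagram with ε_cu = 0.003: ε_t = 0.003 (d − c)/c = 0.003 × (21.3 − 7.304)/7.304 = 0.00575.
Since ε_t ≥ 0.005, the section is tension-controlled.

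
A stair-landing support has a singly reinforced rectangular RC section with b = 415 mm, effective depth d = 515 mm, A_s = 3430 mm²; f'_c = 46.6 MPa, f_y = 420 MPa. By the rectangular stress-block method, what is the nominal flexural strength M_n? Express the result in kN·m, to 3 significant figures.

T = A_s f_y = 3430 × 420 = 1440600 N = 1440.6 kN.
From C = T: a = T/(0.85 f'_c b) = 1440600/(0.85 × 46.6 × 415) = 87.64 mm.
M_n = T(d − a/2) = 1440.6 kN × (515 − 43.82) mm = 678.78 kN·m.

M_n ≈ 679 kN·m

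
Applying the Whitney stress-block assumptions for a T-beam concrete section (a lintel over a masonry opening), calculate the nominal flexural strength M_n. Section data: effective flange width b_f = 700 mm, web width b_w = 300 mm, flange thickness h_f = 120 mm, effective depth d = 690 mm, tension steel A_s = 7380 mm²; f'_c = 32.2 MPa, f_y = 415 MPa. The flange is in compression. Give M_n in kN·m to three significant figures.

M_n ≈ 1850 kN·m

Tension: T = A_s f_y = 7380 × 415 = 3062700 N.
Try a within the flange: a = T/(0.85 f'_c b_f) = 3062700/(0.85 × 32.2 × 700) = 159.86 mm.
a = 159.86 > h_f = 120 mm: the block extends into the web. Split into flange-overhang and web parts.
C_f = 0.85 f'_c (b_f − b_w) h_f = 0.85 × 32.2 × (700 − 300) × 120 = 1313760 N.
Remaining web compression depth: a_w = (T − C_f)/(0.85 f'_c b_w) = (3062700 − 1313760)/(0.85 × 32.2 × 300) = 213.00 mm.
M_n = C_f(d − h_f/2) + (T − C_f)(d − a_w/2) = 1313760 × (690 − 60) + 1748940 × (690 − 106.5) = 827.67 + 1020.51 = 1848.18 × 10⁶ N·mm.
M_n = 1848.18 kN·m.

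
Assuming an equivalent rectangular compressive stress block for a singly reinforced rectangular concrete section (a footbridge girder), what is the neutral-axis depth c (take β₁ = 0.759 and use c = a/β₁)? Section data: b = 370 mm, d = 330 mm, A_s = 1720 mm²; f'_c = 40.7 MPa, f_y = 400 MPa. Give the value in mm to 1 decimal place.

T = A_s f_y = 1720 × 400 = 688000 N = 688 kN.
Setting C = 0.85 f'_c a b equal to T: a = 688000/(0.85 × 40.7 × 370) = 53.749 mm.
With β₁ = 0.759, c = a/β₁ = 53.749/0.759 = 70.8 mm.

c ≈ 70.8 mm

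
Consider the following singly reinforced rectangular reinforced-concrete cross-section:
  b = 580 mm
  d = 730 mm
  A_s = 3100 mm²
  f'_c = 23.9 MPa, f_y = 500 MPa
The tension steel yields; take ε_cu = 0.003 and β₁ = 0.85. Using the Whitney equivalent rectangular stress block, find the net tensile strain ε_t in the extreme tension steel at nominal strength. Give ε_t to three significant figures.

a = A_s f_y/(0.85 f'_c b) = 131.55 mm.
β₁ = 0.85, so c = a/β₁ = 131.55/0.85 = 154.76 mm.
From the linear strain diagram with ε_cu = 0.003: ε_t = 0.003 (d − c)/c = 0.003 × (730 − 154.76)/154.76 = 0.0112.
Since ε_t ≥ 0.005, the section is tension-controlled.

ε_t ≈ 0.0112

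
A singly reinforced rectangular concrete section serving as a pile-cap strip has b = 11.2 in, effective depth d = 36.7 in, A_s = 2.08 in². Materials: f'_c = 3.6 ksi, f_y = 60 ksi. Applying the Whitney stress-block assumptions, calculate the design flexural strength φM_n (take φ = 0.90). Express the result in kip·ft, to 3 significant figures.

T = A_s f_y = 2.08 × 60 = 124.8 kips.
a = T/(0.85 f'_c b) = 124.8/(0.85 × 3.6 × 11.2) = 3.641 in.
M_n = T(d − a/2) = 124.8 × (36.7 − 1.8205) = 4353.0 kip·in = 4353.0/12 = 362.75 kip·ft.
φM_n = 0.90 × 362.75 = 326.48 kip·ft.

φM_n ≈ 326 kip·ft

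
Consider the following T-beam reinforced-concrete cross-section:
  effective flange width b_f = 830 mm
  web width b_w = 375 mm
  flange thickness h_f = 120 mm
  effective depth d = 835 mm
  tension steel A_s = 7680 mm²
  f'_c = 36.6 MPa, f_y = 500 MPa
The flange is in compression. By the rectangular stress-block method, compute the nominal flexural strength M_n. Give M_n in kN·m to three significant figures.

M_n ≈ 2910 kN·m

Tension: T = A_s f_y = 7680 × 500 = 3840000 N.
Try a within the flange: a = T/(0.85 f'_c b_f) = 3840000/(0.85 × 36.6 × 830) = 148.71 mm.
a = 148.71 > h_f = 120 mm: the block extends into the web. Split into flange-overhang and web parts.
C_f = 0.85 f'_c (b_f − b_w) h_f = 0.85 × 36.6 × (830 − 375) × 120 = 1698606 N.
Remaining web compression depth: a_w = (T − C_f)/(0.85 f'_c b_w) = (3840000 − 1698606)/(0.85 × 36.6 × 375) = 183.55 mm.
M_n = C_f(d − h_f/2) + (T − C_f)(d − a_w/2) = 1698606 × (835 − 60) + 2141394 × (835 − 91.775) = 1316.42 + 1591.54 = 2907.96 × 10⁶ N·mm.
M_n = 2907.96 kN·m.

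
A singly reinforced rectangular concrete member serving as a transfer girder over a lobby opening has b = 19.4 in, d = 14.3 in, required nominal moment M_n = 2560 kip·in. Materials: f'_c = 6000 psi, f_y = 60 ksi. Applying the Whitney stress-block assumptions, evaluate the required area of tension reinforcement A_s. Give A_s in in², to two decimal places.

From M_n = 0.85 f'_c a b (d − a/2):
a = d − √(d² − 2M_n/(0.85 f'_c b)) = 14.3 − √(14.3² − 2 × 2560/(0.85 × 6 × 19.4)) = 1.941 in.
A_s = 0.85 f'_c a b / f_y = 0.85 × 6 × 1.941 × 19.4 / 60 = 3.201 in².

A_s ≈ 3.20 in²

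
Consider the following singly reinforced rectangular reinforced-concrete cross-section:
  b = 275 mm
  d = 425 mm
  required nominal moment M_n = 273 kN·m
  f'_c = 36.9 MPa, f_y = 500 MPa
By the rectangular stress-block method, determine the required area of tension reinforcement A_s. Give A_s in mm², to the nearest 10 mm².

With M_n = 0.85 f'_c a b (d − a/2), solve the quadratic for a:
a = d − √(d² − 2M_n/(0.85 f'_c b)) = 425 − √(425² − 2 × 273×10⁶/(0.85 × 36.9 × 275)) = 82.47 mm.
A_s = 0.85 f'_c a b / f_y = 0.85 × 36.9 × 82.47 × 275 / 500 = 1422.7 mm².

A_s ≈ 1420 mm²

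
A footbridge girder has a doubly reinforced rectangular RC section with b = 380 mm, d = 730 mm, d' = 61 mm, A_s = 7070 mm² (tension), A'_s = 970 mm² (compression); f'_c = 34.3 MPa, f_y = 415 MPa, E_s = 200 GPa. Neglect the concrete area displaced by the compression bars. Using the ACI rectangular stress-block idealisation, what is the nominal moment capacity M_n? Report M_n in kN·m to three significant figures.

Assume both tension and compression steel yield.
Net tension couple steel: A_s − A'_s = 6100 mm².
a = (A_s − A'_s) f_y / (0.85 f'_c b) = 2531500/(0.85 × 34.3 × 380) = 228.50 mm.
c = a/β₁ = 228.50/0.805 = 283.85 mm; ε'_s = 0.003(c − d')/c = 0.0024 ≥ f_y/E_s = 0.0021, so compression steel does yield.
M_n = (A_s − A'_s) f_y (d − a/2) + A'_s f_y (d − d') = [2531500 × (730 − 114.25) + 402550 × (730 − 61)] × 10⁻⁶ = 1558.77 + 269.31 = 1828.08 kN·m.

M_n ≈ 1830 kN·m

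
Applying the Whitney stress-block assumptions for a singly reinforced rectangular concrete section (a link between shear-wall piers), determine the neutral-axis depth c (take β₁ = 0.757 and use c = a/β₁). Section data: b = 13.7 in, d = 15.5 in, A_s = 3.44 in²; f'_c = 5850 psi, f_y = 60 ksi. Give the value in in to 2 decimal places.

c ≈ 4.00 in

T = A_s f_y = 3.44 × 60 = 206.4 kips.
a = T/(0.85 f'_c b) = 206.4/(0.85 × 5.85 × 13.7) = 3.0298 in.
With β₁ = 0.757, c = a/β₁ = 3.0298/0.757 = 4.00 in.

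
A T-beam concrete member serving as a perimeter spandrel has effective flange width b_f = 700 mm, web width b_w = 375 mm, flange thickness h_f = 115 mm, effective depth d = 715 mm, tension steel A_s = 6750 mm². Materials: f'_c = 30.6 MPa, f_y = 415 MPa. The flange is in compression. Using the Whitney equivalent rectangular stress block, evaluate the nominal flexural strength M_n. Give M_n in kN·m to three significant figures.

Tension: T = A_s f_y = 6750 × 415 = 2801250 N.
Try a within the flange: a = T/(0.85 f'_c b_f) = 2801250/(0.85 × 30.6 × 700) = 153.86 mm.
a = 153.86 > h_f = 115 mm: the block extends into the web. Split into flange-overhang and web parts.
C_f = 0.85 f'_c (b_f − b_w) h_f = 0.85 × 30.6 × (700 − 375) × 115 = 972124 N.
Remaining web compression depth: a_w = (T − C_f)/(0.85 f'_c b_w) = (2801250 − 972124)/(0.85 × 30.6 × 375) = 187.53 mm.
M_n = C_f(d − h_f/2) + (T − C_f)(d − a_w/2) = 972124 × (715 − 57.5) + 1829126 × (715 − 93.765) = 639.17 + 1136.32 = 1775.49 × 10⁶ N·mm.
M_n = 1775.49 kN·m.

M_n ≈ 1780 kN·m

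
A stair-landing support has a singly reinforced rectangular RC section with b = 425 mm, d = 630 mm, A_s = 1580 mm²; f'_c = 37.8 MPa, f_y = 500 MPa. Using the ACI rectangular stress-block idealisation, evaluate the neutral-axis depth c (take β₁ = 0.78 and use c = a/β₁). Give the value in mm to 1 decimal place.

c ≈ 74.2 mm

T = A_s f_y = 1580 × 500 = 790000 N = 790 kN.
Setting C = 0.85 f'_c a b equal to T: a = 790000/(0.85 × 37.8 × 425) = 57.853 mm.
With β₁ = 0.78, c = a/β₁ = 57.853/0.78 = 74.2 mm.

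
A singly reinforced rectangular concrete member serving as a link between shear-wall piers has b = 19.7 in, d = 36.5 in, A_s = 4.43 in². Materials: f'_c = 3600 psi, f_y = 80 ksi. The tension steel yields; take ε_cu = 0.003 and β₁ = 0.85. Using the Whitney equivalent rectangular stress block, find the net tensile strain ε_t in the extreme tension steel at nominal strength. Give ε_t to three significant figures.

ε_t ≈ 0.0128

a = A_s f_y/(0.85 f'_c b) = 5.879 in.
β₁ = 0.85, so c = a/β₁ = 5.879/0.85 = 6.916 in.
From the linear strain diagram with ε_cu = 0.003: ε_t = 0.003 (d − c)/c = 0.003 × (36.5 − 6.916)/6.916 = 0.0128.
Since ε_t ≥ 0.005, the section is tension-controlled.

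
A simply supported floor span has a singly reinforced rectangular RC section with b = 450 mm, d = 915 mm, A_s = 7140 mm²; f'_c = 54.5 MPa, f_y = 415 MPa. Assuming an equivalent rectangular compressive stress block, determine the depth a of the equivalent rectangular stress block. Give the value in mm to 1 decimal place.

T = A_s f_y = 7140 × 415 = 2963100 N = 2963.1 kN.
Setting C = 0.85 f'_c a b equal to T: a = 2963100/(0.85 × 54.5 × 450) = 142.1 mm.

a ≈ 142.1 mm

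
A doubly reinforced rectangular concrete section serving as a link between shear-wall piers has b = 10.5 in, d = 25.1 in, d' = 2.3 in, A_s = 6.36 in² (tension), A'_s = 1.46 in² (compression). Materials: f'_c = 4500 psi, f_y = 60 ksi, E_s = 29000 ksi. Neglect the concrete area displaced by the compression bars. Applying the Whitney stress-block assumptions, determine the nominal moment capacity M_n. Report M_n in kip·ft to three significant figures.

M_n ≈ 692 kip·ft

Assume both steels yield.
a = (A_s − A'_s) f_y/(0.85 f'_c b) = (6.36 − 1.46) × 60/(0.85 × 4.5 × 10.5) = 7.320 in.
c = a/β₁ = 7.320/0.825 = 8.873 in; ε'_s = 0.003(c − d')/c = 0.0022 ≥ ε_y = 0.0021, so the compression steel yields.
M_n = (A_s − A'_s) f_y (d − a/2) + A'_s f_y (d − d') = 294 × (25.1 − 3.66) + 87.6 × (25.1 − 2.3) = 6303.4 + 1997.3 = 8300.7 kip·in = 8300.7/12 = 691.73 kip·ft.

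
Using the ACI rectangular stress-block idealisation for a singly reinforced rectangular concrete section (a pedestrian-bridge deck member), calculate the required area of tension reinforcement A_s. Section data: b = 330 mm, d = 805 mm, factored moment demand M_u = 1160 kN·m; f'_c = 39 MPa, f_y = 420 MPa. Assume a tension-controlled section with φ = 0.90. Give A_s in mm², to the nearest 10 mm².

M_n = M_u/φ = 1160/0.90 = 1288.89 kN·m.
With M_n = 0.85 f'_c a b (d − a/2), solve the quadratic for a:
a = d − √(d² − 2M_n/(0.85 f'_c b)) = 805 − √(805² − 2 × 1288.89×10⁶/(0.85 × 39 × 330)) = 162.83 mm.
A_s = 0.85 f'_c a b / f_y = 0.85 × 39 × 162.83 × 330 / 420 = 4241.1 mm².

A_s ≈ 4240 mm²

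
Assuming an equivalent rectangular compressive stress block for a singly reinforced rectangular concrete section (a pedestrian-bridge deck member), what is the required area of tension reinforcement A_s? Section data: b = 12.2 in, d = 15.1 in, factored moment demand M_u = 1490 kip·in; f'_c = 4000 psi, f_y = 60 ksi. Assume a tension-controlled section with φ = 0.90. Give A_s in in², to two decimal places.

M_n = M_u/φ = 1490/0.90 = 1655.56 kip·in.
From M_n = 0.85 f'_c a b (d − a/2):
a = d − √(d² − 2M_n/(0.85 f'_c b)) = 15.1 − √(15.1² − 2 × 1655.56/(0.85 × 4 × 12.2)) = 2.927 in.
A_s = 0.85 f'_c a b / f_y = 0.85 × 4 × 2.927 × 12.2 / 60 = 2.024 in².

A_s ≈ 2.02 in²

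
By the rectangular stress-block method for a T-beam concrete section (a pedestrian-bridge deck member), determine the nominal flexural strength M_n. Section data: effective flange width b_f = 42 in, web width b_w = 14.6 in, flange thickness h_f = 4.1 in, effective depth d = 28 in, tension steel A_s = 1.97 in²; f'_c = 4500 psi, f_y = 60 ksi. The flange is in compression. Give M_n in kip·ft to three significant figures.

M_n ≈ 272 kip·ft

Tension: T = A_s f_y = 1.97 × 60 = 118.2 kips.
Try a within the flange: a = T/(0.85 f'_c b_f) = 118.2/(0.85 × 4.5 × 42) = 0.736 in.
Since a = 0.736 ≤ h_f = 4.1 in, the stress block lies entirely in the flange; analyse as a rectangular beam of width b_f.
M_n = T(d − a/2) = 118.2 × (28 − 0.368) = 3266.1 kip·in.
M_n = 3266.1/12 = 272.18 kip·ft.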